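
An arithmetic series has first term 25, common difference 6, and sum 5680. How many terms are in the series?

Using S = n/2 × [2a + (n-1)d]
5680 = n/2 × [2(25) + (n-1)(6)]
5680 = n/2 × [50 + 6n - 6]
11360 = n × [44 + 6n]
6n² + (44)n - 11360 = 0
Discriminant: Δ = (44)² - 4(6)(-11360) = 1936 + 272640 = 274576
√Δ = 524
n = [-(44) + √Δ] / (2·6) = (-44 + 524) / 12 = 480 / 12 = 40
(The negative root is discarded since n must be a positive integer.)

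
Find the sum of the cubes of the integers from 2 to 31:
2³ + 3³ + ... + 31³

Use ∑_{k=1}^{n} k³ = [n(n+1)/2]², then subtract the first 1 terms.
∑_{k=1}^{31} k³ = [31×32/2]² = 496² = 246016
∑_{k=1}^{1} k³ = [1×2/2]² = 1² = 1
∑_{k=2}^{31} k³ = 246016 - 1 = 246015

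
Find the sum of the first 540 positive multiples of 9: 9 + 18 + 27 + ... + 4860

Factor out 9: = 9(1 + 2 + ... + 540) = 9 × n(n+1)/2
= 9 × 540×541/2
= 9 × 146070
= 1314630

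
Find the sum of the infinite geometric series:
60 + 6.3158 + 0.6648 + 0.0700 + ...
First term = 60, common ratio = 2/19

For |r| < 1, S = a / (1 - r)
S = 60 / (1 - (2/19))
S = 60 / (17/19)
S = 1140/17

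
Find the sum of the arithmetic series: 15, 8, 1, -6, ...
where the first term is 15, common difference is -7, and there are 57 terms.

Sₙ = n/2 × (first + last)
Last term = a + (n-1)d = 15 + (57-1)×(-7) = -377
S_57 = 57/2 × (15 + (-377))
S_57 = 57/2 × (-362) = -10317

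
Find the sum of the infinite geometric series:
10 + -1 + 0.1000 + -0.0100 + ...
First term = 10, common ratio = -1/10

For |r| < 1, S = a / (1 - r)
S = 10 / (1 - (-1/10))
S = 10 / (11/10)
S = 100/11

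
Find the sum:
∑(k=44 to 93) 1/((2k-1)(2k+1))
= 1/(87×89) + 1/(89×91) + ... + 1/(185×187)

Partial fractions: 1/((2k-1)(2k+1)) = (1/2)[1/(2k-1) - 1/(2k+1)]
The series telescopes:
= (1/2)[1/87 - 1/187]
= 50/16269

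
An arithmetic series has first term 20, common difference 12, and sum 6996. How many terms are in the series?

Using S = n/2 × [2a + (n-1)d]
6996 = n/2 × [2(20) + (n-1)(12)]
6996 = n/2 × [40 + 12n - 12]
13992 = n × [28 + 12n]
12n² + (28)n - 13992 = 0
Discriminant: Δ = (28)² - 4(12)(-13992) = 784 + 671616 = 672400
√Δ = 820
n = [-(28) + √Δ] / (2·12) = (-28 + 820) / 24 = 792 / 24 = 33
(The negative root is discarded since n must be a positive integer.)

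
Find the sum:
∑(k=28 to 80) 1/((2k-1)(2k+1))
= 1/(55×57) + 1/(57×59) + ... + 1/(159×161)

Partial fractions: 1/((2k-1)(2k+1)) = (1/2)[1/(2k-1) - 1/(2k+1)]
The series telescopes:
= (1/2)[1/55 - 1/161]
= 53/8855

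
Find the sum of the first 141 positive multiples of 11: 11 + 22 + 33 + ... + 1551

Factor out 11: = 11(1 + 2 + ... + 141) = 11 × n(n+1)/2
= 11 × 141×142/2
= 11 × 10011
= 110121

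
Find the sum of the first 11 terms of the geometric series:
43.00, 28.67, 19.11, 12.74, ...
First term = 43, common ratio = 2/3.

Sₙ = a(1 - rⁿ) / (1 - r)
S_11 = 43(1 - (2/3)^11) / (1 - (2/3))
S_11 = 43(1 - (2048/177147)) / (1/3)
S_11 = 7529257/59049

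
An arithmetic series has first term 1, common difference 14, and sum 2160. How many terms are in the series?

Using S = n/2 × [2a + (n-1)d]
2160 = n/2 × [2(1) + (n-1)(14)]
2160 = n/2 × [2 + 14n - 14]
4320 = n × [-12 + 14n]
14n² + (-12)n - 4320 = 0
Discriminant: Δ = (-12)² - 4(14)(-4320) = 144 + 241920 = 242064
√Δ = 492
n = [-(-12) + √Δ] / (2·14) = (12 + 492) / 28 = 504 / 28 = 18
(The negative root is discarded since n must be a positive integer.)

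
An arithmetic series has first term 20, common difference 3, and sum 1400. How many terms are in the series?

Using S = n/2 × [2a + (n-1)d]
1400 = n/2 × [2(20) + (n-1)(3)]
1400 = n/2 × [40 + 3n - 3]
2800 = n × [37 + 3n]
3n² + (37)n - 2800 = 0
Discriminant: Δ = (37)² - 4(3)(-2800) = 1369 + 33600 = 34969
√Δ = 187
n = [-(37) + √Δ] / (2·3) = (-37 + 187) / 6 = 150 / 6 = 25
(The negative root is discarded since n must be a positive integer.)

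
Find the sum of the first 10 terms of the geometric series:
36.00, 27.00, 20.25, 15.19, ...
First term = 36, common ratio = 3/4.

Sₙ = a(1 - rⁿ) / (1 - r)
S_10 = 36(1 - (3/4)^10) / (1 - (3/4))
S_10 = 36(1 - (59049/1048576)) / (1/4)
S_10 = 8905743/65536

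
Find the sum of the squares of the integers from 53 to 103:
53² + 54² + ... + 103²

Use ∑_{k=1}^{n} k² = n(n+1)(2n+1)/6, then subtract the first 52 terms.
∑_{k=1}^{103} k² = 103×104×207/6 = 369564
∑_{k=1}^{52} k² = 52×53×105/6 = 48230
∑_{k=53}^{103} k² = 369564 - 48230 = 321334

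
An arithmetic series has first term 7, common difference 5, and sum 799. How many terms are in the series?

Using S = n/2 × [2a + (n-1)d]
799 = n/2 × [2(7) + (n-1)(5)]
799 = n/2 × [14 + 5n - 5]
1598 = n × [9 + 5n]
5n² + (9)n - 1598 = 0
Discriminant: Δ = (9)² - 4(5)(-1598) = 81 + 31960 = 32041
√Δ = 179
n = [-(9) + √Δ] / (2·5) = (-9 + 179) / 10 = 170 / 10 = 17
(The negative root is discarded since n must be a positive integer.)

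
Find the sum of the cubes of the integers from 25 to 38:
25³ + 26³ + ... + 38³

Use ∑_{k=1}^{n} k³ = [n(n+1)/2]², then subtract the first 24 terms.
∑_{k=1}^{38} k³ = [38×39/2]² = 741² = 549081
∑_{k=1}^{24} k³ = [24×25/2]² = 300² = 90000
∑_{k=25}^{38} k³ = 549081 - 90000 = 459081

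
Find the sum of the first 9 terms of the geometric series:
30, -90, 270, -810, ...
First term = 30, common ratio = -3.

Sₙ = a(1 - rⁿ) / (1 - r)
S_9 = 30(1 - (-3)^9) / (1 - (-3))
S_9 = 30(1 - (-19683)) / (4)
S_9 = 147630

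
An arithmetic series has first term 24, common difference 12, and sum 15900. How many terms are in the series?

Using S = n/2 × [2a + (n-1)d]
15900 = n/2 × [2(24) + (n-1)(12)]
15900 = n/2 × [48 + 12n - 12]
31800 = n × [36 + 12n]
12n² + (36)n - 31800 = 0
Discriminant: Δ = (36)² - 4(12)(-31800) = 1296 + 1526400 = 1527696
√Δ = 1236
n = [-(36) + √Δ] / (2·12) = (-36 + 1236) / 24 = 1200 / 24 = 50
(The negative root is discarded since n must be a positive integer.)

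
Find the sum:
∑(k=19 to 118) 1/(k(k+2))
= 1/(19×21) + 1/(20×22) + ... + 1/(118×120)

Partial fractions: 1/(k(k+2)) = (1/2)[1/k - 1/(k+2)]
Telescoping leaves the first two and last two terms:
= (1/2)[1/19 + 1/20 - 1/119 - 1/120]
= 4661/108528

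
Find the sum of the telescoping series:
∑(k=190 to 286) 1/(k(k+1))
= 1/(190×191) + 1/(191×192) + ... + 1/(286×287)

Partial fractions: 1/(k(k+1)) = 1/k - 1/(k+1)
The series telescopes:
= (1/190 - 1/191) + (1/191 - 1/192) + ... + (1/286 - 1/287)
= 1/190 - 1/287
= 97/54530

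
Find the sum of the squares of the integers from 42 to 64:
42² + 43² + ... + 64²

Use ∑_{k=1}^{n} k² = n(n+1)(2n+1)/6, then subtract the first 41 terms.
∑_{k=1}^{64} k² = 64×65×129/6 = 89440
∑_{k=1}^{41} k² = 41×42×83/6 = 23821
∑_{k=42}^{64} k² = 89440 - 23821 = 65619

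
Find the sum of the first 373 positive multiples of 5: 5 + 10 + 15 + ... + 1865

Factor out 5: = 5(1 + 2 + ... + 373) = 5 × n(n+1)/2
= 5 × 373×374/2
= 5 × 69751
= 348755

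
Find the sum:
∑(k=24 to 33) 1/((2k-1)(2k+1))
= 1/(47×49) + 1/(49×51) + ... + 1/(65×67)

Partial fractions: 1/((2k-1)(2k+1)) = (1/2)[1/(2k-1) - 1/(2k+1)]
The series telescopes:
= (1/2)[1/47 - 1/67]
= 10/3149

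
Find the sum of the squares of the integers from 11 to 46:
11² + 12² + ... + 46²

Use ∑_{k=1}^{n} k² = n(n+1)(2n+1)/6, then subtract the first 10 terms.
∑_{k=1}^{46} k² = 46×47×93/6 = 33511
∑_{k=1}^{10} k² = 10×11×21/6 = 385
∑_{k=11}^{46} k² = 33511 - 385 = 33126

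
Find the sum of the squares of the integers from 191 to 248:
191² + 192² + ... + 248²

Use ∑_{k=1}^{n} k² = n(n+1)(2n+1)/6, then subtract the first 190 terms.
∑_{k=1}^{248} k² = 248×249×497/6 = 5115124
∑_{k=1}^{190} k² = 190×191×381/6 = 2304415
∑_{k=191}^{248} k² = 5115124 - 2304415 = 2810709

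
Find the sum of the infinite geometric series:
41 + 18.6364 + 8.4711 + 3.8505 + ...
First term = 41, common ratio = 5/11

For |r| < 1, S = a / (1 - r)
S = 41 / (1 - (5/11))
S = 41 / (6/11)
S = 451/6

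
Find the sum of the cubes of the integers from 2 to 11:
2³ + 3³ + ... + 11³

Use ∑_{k=1}^{n} k³ = [n(n+1)/2]², then subtract the first 1 terms.
∑_{k=1}^{11} k³ = [11×12/2]² = 66² = 4356
∑_{k=1}^{1} k³ = [1×2/2]² = 1² = 1
∑_{k=2}^{11} k³ = 4356 - 1 = 4355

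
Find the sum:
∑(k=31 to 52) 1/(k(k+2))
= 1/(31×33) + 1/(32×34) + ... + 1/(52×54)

Partial fractions: 1/(k(k+2)) = (1/2)[1/k - 1/(k+2)]
Telescoping leaves the first two and last two terms:
= (1/2)[1/31 + 1/32 - 1/53 - 1/54]
= 37081/2839104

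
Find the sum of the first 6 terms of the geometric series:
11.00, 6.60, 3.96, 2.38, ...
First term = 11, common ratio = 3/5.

Sₙ = a(1 - rⁿ) / (1 - r)
S_6 = 11(1 - (3/5)^6) / (1 - (3/5))
S_6 = 11(1 - (729/15625)) / (2/5)
S_6 = 81928/3125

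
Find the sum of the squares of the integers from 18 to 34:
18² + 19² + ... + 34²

Use ∑_{k=1}^{n} k² = n(n+1)(2n+1)/6, then subtract the first 17 terms.
∑_{k=1}^{34} k² = 34×35×69/6 = 13685
∑_{k=1}^{17} k² = 17×18×35/6 = 1785
∑_{k=18}^{34} k² = 13685 - 1785 = 11900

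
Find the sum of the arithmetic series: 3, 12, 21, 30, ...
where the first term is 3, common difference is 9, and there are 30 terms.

Sₙ = n/2 × (first + last)
Last term = a + (n-1)d = 3 + (30-1)×9 = 264
S_30 = 30/2 × (3 + 264)
S_30 = 30/2 × 267 = 4005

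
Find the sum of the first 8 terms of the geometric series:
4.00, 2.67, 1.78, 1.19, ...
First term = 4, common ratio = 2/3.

Sₙ = a(1 - rⁿ) / (1 - r)
S_8 = 4(1 - (2/3)^8) / (1 - (2/3))
S_8 = 4(1 - (256/6561)) / (1/3)
S_8 = 25220/2187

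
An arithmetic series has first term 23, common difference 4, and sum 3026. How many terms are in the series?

Using S = n/2 × [2a + (n-1)d]
3026 = n/2 × [2(23) + (n-1)(4)]
3026 = n/2 × [46 + 4n - 4]
6052 = n × [42 + 4n]
4n² + (42)n - 6052 = 0
Discriminant: Δ = (42)² - 4(4)(-6052) = 1764 + 96832 = 98596
√Δ = 314
n = [-(42) + √Δ] / (2·4) = (-42 + 314) / 8 = 272 / 8 = 34
(The negative root is discarded since n must be a positive integer.)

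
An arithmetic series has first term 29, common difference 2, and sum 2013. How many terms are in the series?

Using S = n/2 × [2a + (n-1)d]
2013 = n/2 × [2(29) + (n-1)(2)]
2013 = n/2 × [58 + 2n - 2]
4026 = n × [56 + 2n]
2n² + (56)n - 4026 = 0
Discriminant: Δ = (56)² - 4(2)(-4026) = 3136 + 32208 = 35344
√Δ = 188
n = [-(56) + √Δ] / (2·2) = (-56 + 188) / 4 = 132 / 4 = 33
(The negative root is discarded since n must be a positive integer.)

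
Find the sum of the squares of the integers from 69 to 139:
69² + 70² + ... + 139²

Use ∑_{k=1}^{n} k² = n(n+1)(2n+1)/6, then subtract the first 68 terms.
∑_{k=1}^{139} k² = 139×140×279/6 = 904890
∑_{k=1}^{68} k² = 68×69×137/6 = 107134
∑_{k=69}^{139} k² = 904890 - 107134 = 797756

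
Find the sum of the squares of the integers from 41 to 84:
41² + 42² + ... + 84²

Use ∑_{k=1}^{n} k² = n(n+1)(2n+1)/6, then subtract the first 40 terms.
∑_{k=1}^{84} k² = 84×85×169/6 = 201110
∑_{k=1}^{40} k² = 40×41×81/6 = 22140
∑_{k=41}^{84} k² = 201110 - 22140 = 178970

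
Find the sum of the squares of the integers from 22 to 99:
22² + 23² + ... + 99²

Use ∑_{k=1}^{n} k² = n(n+1)(2n+1)/6, then subtract the first 21 terms.
∑_{k=1}^{99} k² = 99×100×199/6 = 328350
∑_{k=1}^{21} k² = 21×22×43/6 = 3311
∑_{k=22}^{99} k² = 328350 - 3311 = 325039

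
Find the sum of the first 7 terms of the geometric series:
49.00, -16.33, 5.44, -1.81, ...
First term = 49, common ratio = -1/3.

Sₙ = a(1 - rⁿ) / (1 - r)
S_7 = 49(1 - (-1/3)^7) / (1 - (-1/3))
S_7 = 49(1 - (-1/2187)) / (4/3)
S_7 = 26803/729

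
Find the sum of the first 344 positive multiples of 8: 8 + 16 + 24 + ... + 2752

Factor out 8: = 8(1 + 2 + ... + 344) = 8 × n(n+1)/2
= 8 × 344×345/2
= 8 × 59340
= 474720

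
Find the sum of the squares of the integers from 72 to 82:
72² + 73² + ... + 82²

Use ∑_{k=1}^{n} k² = n(n+1)(2n+1)/6, then subtract the first 71 terms.
∑_{k=1}^{82} k² = 82×83×165/6 = 187165
∑_{k=1}^{71} k² = 71×72×143/6 = 121836
∑_{k=72}^{82} k² = 187165 - 121836 = 65329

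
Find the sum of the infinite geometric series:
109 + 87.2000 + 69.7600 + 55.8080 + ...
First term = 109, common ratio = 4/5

For |r| < 1, S = a / (1 - r)
S = 109 / (1 - (4/5))
S = 109 / (1/5)
S = 545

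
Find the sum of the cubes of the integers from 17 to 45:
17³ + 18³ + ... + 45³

Use ∑_{k=1}^{n} k³ = [n(n+1)/2]², then subtract the first 16 terms.
∑_{k=1}^{45} k³ = [45×46/2]² = 1035² = 1071225
∑_{k=1}^{16} k³ = [16×17/2]² = 136² = 18496
∑_{k=17}^{45} k³ = 1071225 - 18496 = 1052729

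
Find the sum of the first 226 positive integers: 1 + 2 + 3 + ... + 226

Formula: ∑k = n(n+1)/2
= 226×227/2
= 51302/2
= 25651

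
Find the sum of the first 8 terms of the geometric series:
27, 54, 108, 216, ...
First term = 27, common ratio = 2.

Sₙ = a(1 - rⁿ) / (1 - r)
S_8 = 27(1 - 2^8) / (1 - 2)
S_8 = 27(1 - 256) / (-1)
S_8 = 6885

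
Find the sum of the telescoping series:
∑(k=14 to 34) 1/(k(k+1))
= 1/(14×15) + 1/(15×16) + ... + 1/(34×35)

Partial fractions: 1/(k(k+1)) = 1/k - 1/(k+1)
The series telescopes:
= (1/14 - 1/15) + (1/15 - 1/16) + ... + (1/34 - 1/35)
= 1/14 - 1/35
= 3/70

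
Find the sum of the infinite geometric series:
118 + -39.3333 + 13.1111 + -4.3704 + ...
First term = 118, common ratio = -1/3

For |r| < 1, S = a / (1 - r)
S = 118 / (1 - (-1/3))
S = 118 / (4/3)
S = 177/2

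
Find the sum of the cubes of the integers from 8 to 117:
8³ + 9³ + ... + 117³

Use ∑_{k=1}^{n} k³ = [n(n+1)/2]², then subtract the first 7 terms.
∑_{k=1}^{117} k³ = [117×118/2]² = 6903² = 47651409
∑_{k=1}^{7} k³ = [7×8/2]² = 28² = 784
∑_{k=8}^{117} k³ = 47651409 - 784 = 47650625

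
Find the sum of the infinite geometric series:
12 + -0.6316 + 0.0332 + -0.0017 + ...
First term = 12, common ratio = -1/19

For |r| < 1, S = a / (1 - r)
S = 12 / (1 - (-1/19))
S = 12 / (20/19)
S = 57/5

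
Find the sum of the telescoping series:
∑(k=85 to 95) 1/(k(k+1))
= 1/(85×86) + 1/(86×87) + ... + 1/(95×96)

Partial fractions: 1/(k(k+1)) = 1/k - 1/(k+1)
The series telescopes:
= (1/85 - 1/86) + (1/86 - 1/87) + ... + (1/95 - 1/96)
= 1/85 - 1/96
= 11/8160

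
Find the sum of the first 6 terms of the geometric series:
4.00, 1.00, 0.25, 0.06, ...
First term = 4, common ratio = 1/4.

Sₙ = a(1 - rⁿ) / (1 - r)
S_6 = 4(1 - (1/4)^6) / (1 - (1/4))
S_6 = 4(1 - (1/4096)) / (3/4)
S_6 = 1365/256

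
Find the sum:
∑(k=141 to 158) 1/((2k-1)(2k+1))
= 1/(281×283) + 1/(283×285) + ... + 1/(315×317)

Partial fractions: 1/((2k-1)(2k+1)) = (1/2)[1/(2k-1) - 1/(2k+1)]
The series telescopes:
= (1/2)[1/281 - 1/317]
= 18/89077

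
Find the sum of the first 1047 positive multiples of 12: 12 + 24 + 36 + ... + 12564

Factor out 12: = 12(1 + 2 + ... + 1047) = 12 × n(n+1)/2
= 12 × 1047×1048/2
= 12 × 548628
= 6583536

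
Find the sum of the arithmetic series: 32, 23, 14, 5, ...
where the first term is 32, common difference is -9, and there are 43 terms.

Sₙ = n/2 × (first + last)
Last term = a + (n-1)d = 32 + (43-1)×(-9) = -346
S_43 = 43/2 × (32 + (-346))
S_43 = 43/2 × (-314) = -6751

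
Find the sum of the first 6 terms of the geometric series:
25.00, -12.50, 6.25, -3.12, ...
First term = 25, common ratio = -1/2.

Sₙ = a(1 - rⁿ) / (1 - r)
S_6 = 25(1 - (-1/2)^6) / (1 - (-1/2))
S_6 = 25(1 - (1/64)) / (3/2)
S_6 = 525/32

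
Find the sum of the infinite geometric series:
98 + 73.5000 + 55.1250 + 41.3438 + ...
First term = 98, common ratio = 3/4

For |r| < 1, S = a / (1 - r)
S = 98 / (1 - (3/4))
S = 98 / (1/4)
S = 392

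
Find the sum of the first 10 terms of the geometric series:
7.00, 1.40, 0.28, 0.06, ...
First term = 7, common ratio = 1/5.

Sₙ = a(1 - rⁿ) / (1 - r)
S_10 = 7(1 - (1/5)^10) / (1 - (1/5))
S_10 = 7(1 - (1/9765625)) / (4/5)
S_10 = 17089842/1953125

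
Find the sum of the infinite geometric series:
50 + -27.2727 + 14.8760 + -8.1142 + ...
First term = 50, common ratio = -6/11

For |r| < 1, S = a / (1 - r)
S = 50 / (1 - (-6/11))
S = 50 / (17/11)
S = 550/17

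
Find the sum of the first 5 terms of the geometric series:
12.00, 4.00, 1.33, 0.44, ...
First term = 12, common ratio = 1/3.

Sₙ = a(1 - rⁿ) / (1 - r)
S_5 = 12(1 - (1/3)^5) / (1 - (1/3))
S_5 = 12(1 - (1/243)) / (2/3)
S_5 = 484/27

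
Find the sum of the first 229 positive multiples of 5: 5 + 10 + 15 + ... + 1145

Factor out 5: = 5(1 + 2 + ... + 229) = 5 × n(n+1)/2
= 5 × 229×230/2
= 5 × 26335
= 131675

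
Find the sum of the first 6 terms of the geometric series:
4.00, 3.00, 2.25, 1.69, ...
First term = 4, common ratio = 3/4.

Sₙ = a(1 - rⁿ) / (1 - r)
S_6 = 4(1 - (3/4)^6) / (1 - (3/4))
S_6 = 4(1 - (729/4096)) / (1/4)
S_6 = 3367/256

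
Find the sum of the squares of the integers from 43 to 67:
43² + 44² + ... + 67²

Use ∑_{k=1}^{n} k² = n(n+1)(2n+1)/6, then subtract the first 42 terms.
∑_{k=1}^{67} k² = 67×68×135/6 = 102510
∑_{k=1}^{42} k² = 42×43×85/6 = 25585
∑_{k=43}^{67} k² = 102510 - 25585 = 76925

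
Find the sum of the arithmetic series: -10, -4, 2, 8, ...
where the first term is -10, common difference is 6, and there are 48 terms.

Sₙ = n/2 × (first + last)
Last term = a + (n-1)d = -10 + (48-1)×6 = 272
S_48 = 48/2 × (-10 + 272)
S_48 = 48/2 × 262 = 6288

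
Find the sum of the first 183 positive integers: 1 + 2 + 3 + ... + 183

Formula: ∑k = n(n+1)/2
= 183×184/2
= 33672/2
= 16836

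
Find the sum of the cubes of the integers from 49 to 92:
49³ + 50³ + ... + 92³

Use ∑_{k=1}^{n} k³ = [n(n+1)/2]², then subtract the first 48 terms.
∑_{k=1}^{92} k³ = [92×93/2]² = 4278² = 18301284
∑_{k=1}^{48} k³ = [48×49/2]² = 1176² = 1382976
∑_{k=49}^{92} k³ = 18301284 - 1382976 = 16918308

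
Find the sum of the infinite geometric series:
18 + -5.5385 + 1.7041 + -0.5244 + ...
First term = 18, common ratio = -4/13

For |r| < 1, S = a / (1 - r)
S = 18 / (1 - (-4/13))
S = 18 / (17/13)
S = 234/17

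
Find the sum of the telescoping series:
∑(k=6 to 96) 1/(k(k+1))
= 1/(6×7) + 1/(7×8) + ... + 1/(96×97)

Partial fractions: 1/(k(k+1)) = 1/k - 1/(k+1)
The series telescopes:
= (1/6 - 1/7) + (1/7 - 1/8) + ... + (1/96 - 1/97)
= 1/6 - 1/97
= 91/582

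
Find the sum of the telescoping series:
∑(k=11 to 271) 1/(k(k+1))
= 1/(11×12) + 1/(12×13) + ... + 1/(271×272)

Partial fractions: 1/(k(k+1)) = 1/k - 1/(k+1)
The series telescopes:
= (1/11 - 1/12) + (1/12 - 1/13) + ... + (1/271 - 1/272)
= 1/11 - 1/272
= 261/2992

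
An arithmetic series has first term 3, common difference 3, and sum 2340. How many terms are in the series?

Using S = n/2 × [2a + (n-1)d]
2340 = n/2 × [2(3) + (n-1)(3)]
2340 = n/2 × [6 + 3n - 3]
4680 = n × [3 + 3n]
3n² + (3)n - 4680 = 0
Discriminant: Δ = (3)² - 4(3)(-4680) = 9 + 56160 = 56169
√Δ = 237
n = [-(3) + √Δ] / (2·3) = (-3 + 237) / 6 = 234 / 6 = 39
(The negative root is discarded since n must be a positive integer.)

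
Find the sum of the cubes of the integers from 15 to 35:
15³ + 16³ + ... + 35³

Use ∑_{k=1}^{n} k³ = [n(n+1)/2]², then subtract the first 14 terms.
∑_{k=1}^{35} k³ = [35×36/2]² = 630² = 396900
∑_{k=1}^{14} k³ = [14×15/2]² = 105² = 11025
∑_{k=15}^{35} k³ = 396900 - 11025 = 385875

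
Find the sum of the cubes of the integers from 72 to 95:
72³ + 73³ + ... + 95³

Use ∑_{k=1}^{n} k³ = [n(n+1)/2]², then subtract the first 71 terms.
∑_{k=1}^{95} k³ = [95×96/2]² = 4560² = 20793600
∑_{k=1}^{71} k³ = [71×72/2]² = 2556² = 6533136
∑_{k=72}^{95} k³ = 20793600 - 6533136 = 14260464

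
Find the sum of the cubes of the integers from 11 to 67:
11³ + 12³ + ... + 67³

Use ∑_{k=1}^{n} k³ = [n(n+1)/2]², then subtract the first 10 terms.
∑_{k=1}^{67} k³ = [67×68/2]² = 2278² = 5189284
∑_{k=1}^{10} k³ = [10×11/2]² = 55² = 3025
∑_{k=11}^{67} k³ = 5189284 - 3025 = 5186259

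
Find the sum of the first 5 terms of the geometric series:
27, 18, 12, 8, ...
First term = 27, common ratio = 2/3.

Sₙ = a(1 - rⁿ) / (1 - r)
S_5 = 27(1 - (2/3)^5) / (1 - (2/3))
S_5 = 27(1 - (32/243)) / (1/3)
S_5 = 211/3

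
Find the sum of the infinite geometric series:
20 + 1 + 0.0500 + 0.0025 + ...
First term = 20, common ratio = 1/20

For |r| < 1, S = a / (1 - r)
S = 20 / (1 - (1/20))
S = 20 / (19/20)
S = 400/19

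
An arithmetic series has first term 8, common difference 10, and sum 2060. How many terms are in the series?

Using S = n/2 × [2a + (n-1)d]
2060 = n/2 × [2(8) + (n-1)(10)]
2060 = n/2 × [16 + 10n - 10]
4120 = n × [6 + 10n]
10n² + (6)n - 4120 = 0
Discriminant: Δ = (6)² - 4(10)(-4120) = 36 + 164800 = 164836
√Δ = 406
n = [-(6) + √Δ] / (2·10) = (-6 + 406) / 20 = 400 / 20 = 20
(The negative root is discarded since n must be a positive integer.)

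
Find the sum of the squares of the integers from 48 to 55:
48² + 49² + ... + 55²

Use ∑_{k=1}^{n} k² = n(n+1)(2n+1)/6, then subtract the first 47 terms.
∑_{k=1}^{55} k² = 55×56×111/6 = 56980
∑_{k=1}^{47} k² = 47×48×95/6 = 35720
∑_{k=48}^{55} k² = 56980 - 35720 = 21260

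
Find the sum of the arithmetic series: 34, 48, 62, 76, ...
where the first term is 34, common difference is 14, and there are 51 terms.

Sₙ = n/2 × (first + last)
Last term = a + (n-1)d = 34 + (51-1)×14 = 734
S_51 = 51/2 × (34 + 734)
S_51 = 51/2 × 768 = 19584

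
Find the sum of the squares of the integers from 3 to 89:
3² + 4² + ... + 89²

Use ∑_{k=1}^{n} k² = n(n+1)(2n+1)/6, then subtract the first 2 terms.
∑_{k=1}^{89} k² = 89×90×179/6 = 238965
∑_{k=1}^{2} k² = 2×3×5/6 = 5
∑_{k=3}^{89} k² = 238965 - 5 = 238960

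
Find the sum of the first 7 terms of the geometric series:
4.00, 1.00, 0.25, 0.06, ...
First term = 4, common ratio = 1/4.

Sₙ = a(1 - rⁿ) / (1 - r)
S_7 = 4(1 - (1/4)^7) / (1 - (1/4))
S_7 = 4(1 - (1/16384)) / (3/4)
S_7 = 5461/1024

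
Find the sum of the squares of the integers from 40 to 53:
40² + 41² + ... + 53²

Use ∑_{k=1}^{n} k² = n(n+1)(2n+1)/6, then subtract the first 39 terms.
∑_{k=1}^{53} k² = 53×54×107/6 = 51039
∑_{k=1}^{39} k² = 39×40×79/6 = 20540
∑_{k=40}^{53} k² = 51039 - 20540 = 30499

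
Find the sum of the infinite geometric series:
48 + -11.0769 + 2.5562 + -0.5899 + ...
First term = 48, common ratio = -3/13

For |r| < 1, S = a / (1 - r)
S = 48 / (1 - (-3/13))
S = 48 / (16/13)
S = 39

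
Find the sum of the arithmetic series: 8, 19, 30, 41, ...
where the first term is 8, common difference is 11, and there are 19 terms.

Sₙ = n/2 × (first + last)
Last term = a + (n-1)d = 8 + (19-1)×11 = 206
S_19 = 19/2 × (8 + 206)
S_19 = 19/2 × 214 = 2033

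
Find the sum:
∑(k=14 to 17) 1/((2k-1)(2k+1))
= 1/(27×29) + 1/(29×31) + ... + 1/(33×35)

Partial fractions: 1/((2k-1)(2k+1)) = (1/2)[1/(2k-1) - 1/(2k+1)]
The series telescopes:
= (1/2)[1/27 - 1/35]
= 4/945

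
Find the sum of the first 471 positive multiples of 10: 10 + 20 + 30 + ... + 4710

Factor out 10: = 10(1 + 2 + ... + 471) = 10 × n(n+1)/2
= 10 × 471×472/2
= 10 × 111156
= 1111560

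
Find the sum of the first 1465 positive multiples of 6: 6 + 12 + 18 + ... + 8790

Factor out 6: = 6(1 + 2 + ... + 1465) = 6 × n(n+1)/2
= 6 × 1465×1466/2
= 6 × 1073845
= 6443070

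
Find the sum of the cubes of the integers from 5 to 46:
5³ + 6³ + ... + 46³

Use ∑_{k=1}^{n} k³ = [n(n+1)/2]², then subtract the first 4 terms.
∑_{k=1}^{46} k³ = [46×47/2]² = 1081² = 1168561
∑_{k=1}^{4} k³ = [4×5/2]² = 10² = 100
∑_{k=5}^{46} k³ = 1168561 - 100 = 1168461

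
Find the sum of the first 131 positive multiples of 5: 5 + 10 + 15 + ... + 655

Factor out 5: = 5(1 + 2 + ... + 131) = 5 × n(n+1)/2
= 5 × 131×132/2
= 5 × 8646
= 43230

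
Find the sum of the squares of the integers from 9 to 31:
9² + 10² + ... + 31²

Use ∑_{k=1}^{n} k² = n(n+1)(2n+1)/6, then subtract the first 8 terms.
∑_{k=1}^{31} k² = 31×32×63/6 = 10416
∑_{k=1}^{8} k² = 8×9×17/6 = 204
∑_{k=9}^{31} k² = 10416 - 204 = 10212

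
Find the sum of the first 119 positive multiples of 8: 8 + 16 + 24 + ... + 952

Factor out 8: = 8(1 + 2 + ... + 119) = 8 × n(n+1)/2
= 8 × 119×120/2
= 8 × 7140
= 57120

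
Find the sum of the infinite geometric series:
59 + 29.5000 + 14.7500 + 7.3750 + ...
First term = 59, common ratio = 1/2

For |r| < 1, S = a / (1 - r)
S = 59 / (1 - (1/2))
S = 59 / (1/2)
S = 118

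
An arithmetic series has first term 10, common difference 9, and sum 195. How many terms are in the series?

Using S = n/2 × [2a + (n-1)d]
195 = n/2 × [2(10) + (n-1)(9)]
195 = n/2 × [20 + 9n - 9]
390 = n × [11 + 9n]
9n² + (11)n - 390 = 0
Discriminant: Δ = (11)² - 4(9)(-390) = 121 + 14040 = 14161
√Δ = 119
n = [-(11) + √Δ] / (2·9) = (-11 + 119) / 18 = 108 / 18 = 6
(The negative root is discarded since n must be a positive integer.)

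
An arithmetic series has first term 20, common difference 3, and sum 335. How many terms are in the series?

Using S = n/2 × [2a + (n-1)d]
335 = n/2 × [2(20) + (n-1)(3)]
335 = n/2 × [40 + 3n - 3]
670 = n × [37 + 3n]
3n² + (37)n - 670 = 0
Discriminant: Δ = (37)² - 4(3)(-670) = 1369 + 8040 = 9409
√Δ = 97
n = [-(37) + √Δ] / (2·3) = (-37 + 97) / 6 = 60 / 6 = 10
(The negative root is discarded since n must be a positive integer.)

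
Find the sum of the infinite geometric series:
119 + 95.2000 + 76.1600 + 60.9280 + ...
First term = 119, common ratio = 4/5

For |r| < 1, S = a / (1 - r)
S = 119 / (1 - (4/5))
S = 119 / (1/5)
S = 595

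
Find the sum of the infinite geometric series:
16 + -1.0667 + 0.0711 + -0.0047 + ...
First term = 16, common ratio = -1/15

For |r| < 1, S = a / (1 - r)
S = 16 / (1 - (-1/15))
S = 16 / (16/15)
S = 15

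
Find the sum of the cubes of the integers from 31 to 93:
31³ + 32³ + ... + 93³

Use ∑_{k=1}^{n} k³ = [n(n+1)/2]², then subtract the first 30 terms.
∑_{k=1}^{93} k³ = [93×94/2]² = 4371² = 19105641
∑_{k=1}^{30} k³ = [30×31/2]² = 465² = 216225
∑_{k=31}^{93} k³ = 19105641 - 216225 = 18889416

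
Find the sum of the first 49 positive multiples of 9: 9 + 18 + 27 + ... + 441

Factor out 9: = 9(1 + 2 + ... + 49) = 9 × n(n+1)/2
= 9 × 49×50/2
= 9 × 1225
= 11025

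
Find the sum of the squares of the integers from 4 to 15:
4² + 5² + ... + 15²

Use ∑_{k=1}^{n} k² = n(n+1)(2n+1)/6, then subtract the first 3 terms.
∑_{k=1}^{15} k² = 15×16×31/6 = 1240
∑_{k=1}^{3} k² = 3×4×7/6 = 14
∑_{k=4}^{15} k² = 1240 - 14 = 1226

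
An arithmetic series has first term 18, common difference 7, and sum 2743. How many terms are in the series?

Using S = n/2 × [2a + (n-1)d]
2743 = n/2 × [2(18) + (n-1)(7)]
2743 = n/2 × [36 + 7n - 7]
5486 = n × [29 + 7n]
7n² + (29)n - 5486 = 0
Discriminant: Δ = (29)² - 4(7)(-5486) = 841 + 153608 = 154449
√Δ = 393
n = [-(29) + √Δ] / (2·7) = (-29 + 393) / 14 = 364 / 14 = 26
(The negative root is discarded since n must be a positive integer.)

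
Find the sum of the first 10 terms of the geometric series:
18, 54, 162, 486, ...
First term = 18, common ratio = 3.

Sₙ = a(1 - rⁿ) / (1 - r)
S_10 = 18(1 - 3^10) / (1 - 3)
S_10 = 18(1 - 59049) / (-2)
S_10 = 531432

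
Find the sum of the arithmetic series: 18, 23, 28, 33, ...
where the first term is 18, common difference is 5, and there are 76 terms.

Sₙ = n/2 × (first + last)
Last term = a + (n-1)d = 18 + (76-1)×5 = 393
S_76 = 76/2 × (18 + 393)
S_76 = 76/2 × 411 = 15618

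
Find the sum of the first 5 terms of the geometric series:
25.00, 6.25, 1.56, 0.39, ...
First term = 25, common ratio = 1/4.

Sₙ = a(1 - rⁿ) / (1 - r)
S_5 = 25(1 - (1/4)^5) / (1 - (1/4))
S_5 = 25(1 - (1/1024)) / (3/4)
S_5 = 8525/256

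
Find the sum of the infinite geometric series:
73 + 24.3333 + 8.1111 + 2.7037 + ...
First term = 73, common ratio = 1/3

For |r| < 1, S = a / (1 - r)
S = 73 / (1 - (1/3))
S = 73 / (2/3)
S = 219/2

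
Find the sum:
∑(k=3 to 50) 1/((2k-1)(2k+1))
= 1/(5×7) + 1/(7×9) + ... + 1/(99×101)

Partial fractions: 1/((2k-1)(2k+1)) = (1/2)[1/(2k-1) - 1/(2k+1)]
The series telescopes:
= (1/2)[1/5 - 1/101]
= 48/505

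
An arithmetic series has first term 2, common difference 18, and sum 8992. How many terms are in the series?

Using S = n/2 × [2a + (n-1)d]
8992 = n/2 × [2(2) + (n-1)(18)]
8992 = n/2 × [4 + 18n - 18]
17984 = n × [-14 + 18n]
18n² + (-14)n - 17984 = 0
Discriminant: Δ = (-14)² - 4(18)(-17984) = 196 + 1294848 = 1295044
√Δ = 1138
n = [-(-14) + √Δ] / (2·18) = (14 + 1138) / 36 = 1152 / 36 = 32
(The negative root is discarded since n must be a positive integer.)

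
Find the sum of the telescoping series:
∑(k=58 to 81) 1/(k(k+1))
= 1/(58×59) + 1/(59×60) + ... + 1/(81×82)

Partial fractions: 1/(k(k+1)) = 1/k - 1/(k+1)
The series telescopes:
= (1/58 - 1/59) + (1/59 - 1/60) + ... + (1/81 - 1/82)
= 1/58 - 1/82
= 6/1189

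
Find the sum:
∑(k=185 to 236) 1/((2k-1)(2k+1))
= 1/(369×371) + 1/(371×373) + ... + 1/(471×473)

Partial fractions: 1/((2k-1)(2k+1)) = (1/2)[1/(2k-1) - 1/(2k+1)]
The series telescopes:
= (1/2)[1/369 - 1/473]
= 52/174537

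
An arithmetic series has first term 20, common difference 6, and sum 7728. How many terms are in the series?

Using S = n/2 × [2a + (n-1)d]
7728 = n/2 × [2(20) + (n-1)(6)]
7728 = n/2 × [40 + 6n - 6]
15456 = n × [34 + 6n]
6n² + (34)n - 15456 = 0
Discriminant: Δ = (34)² - 4(6)(-15456) = 1156 + 370944 = 372100
√Δ = 610
n = [-(34) + √Δ] / (2·6) = (-34 + 610) / 12 = 576 / 12 = 48
(The negative root is discarded since n must be a positive integer.)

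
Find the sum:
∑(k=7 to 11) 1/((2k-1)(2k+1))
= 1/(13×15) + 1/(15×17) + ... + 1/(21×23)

Partial fractions: 1/((2k-1)(2k+1)) = (1/2)[1/(2k-1) - 1/(2k+1)]
The series telescopes:
= (1/2)[1/13 - 1/23]
= 5/299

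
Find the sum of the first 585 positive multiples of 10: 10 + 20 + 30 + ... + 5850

Factor out 10: = 10(1 + 2 + ... + 585) = 10 × n(n+1)/2
= 10 × 585×586/2
= 10 × 171405
= 1714050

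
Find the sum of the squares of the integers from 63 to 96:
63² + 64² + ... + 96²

Use ∑_{k=1}^{n} k² = n(n+1)(2n+1)/6, then subtract the first 62 terms.
∑_{k=1}^{96} k² = 96×97×193/6 = 299536
∑_{k=1}^{62} k² = 62×63×125/6 = 81375
∑_{k=63}^{96} k² = 299536 - 81375 = 218161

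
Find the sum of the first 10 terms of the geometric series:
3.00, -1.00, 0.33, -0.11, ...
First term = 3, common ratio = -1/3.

Sₙ = a(1 - rⁿ) / (1 - r)
S_10 = 3(1 - (-1/3)^10) / (1 - (-1/3))
S_10 = 3(1 - (1/59049)) / (4/3)
S_10 = 14762/6561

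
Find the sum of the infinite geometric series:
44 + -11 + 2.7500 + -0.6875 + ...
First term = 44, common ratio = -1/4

For |r| < 1, S = a / (1 - r)
S = 44 / (1 - (-1/4))
S = 44 / (5/4)
S = 176/5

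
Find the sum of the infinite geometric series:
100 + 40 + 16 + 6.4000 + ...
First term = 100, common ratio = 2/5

For |r| < 1, S = a / (1 - r)
S = 100 / (1 - (2/5))
S = 100 / (3/5)
S = 500/3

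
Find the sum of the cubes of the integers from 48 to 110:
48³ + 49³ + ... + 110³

Use ∑_{k=1}^{n} k³ = [n(n+1)/2]², then subtract the first 47 terms.
∑_{k=1}^{110} k³ = [110×111/2]² = 6105² = 37271025
∑_{k=1}^{47} k³ = [47×48/2]² = 1128² = 1272384
∑_{k=48}^{110} k³ = 37271025 - 1272384 = 35998641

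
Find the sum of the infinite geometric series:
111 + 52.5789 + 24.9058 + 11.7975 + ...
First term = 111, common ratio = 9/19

For |r| < 1, S = a / (1 - r)
S = 111 / (1 - (9/19))
S = 111 / (10/19)
S = 2109/10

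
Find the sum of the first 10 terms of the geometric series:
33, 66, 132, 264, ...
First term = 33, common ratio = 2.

Sₙ = a(1 - rⁿ) / (1 - r)
S_10 = 33(1 - 2^10) / (1 - 2)
S_10 = 33(1 - 1024) / (-1)
S_10 = 33759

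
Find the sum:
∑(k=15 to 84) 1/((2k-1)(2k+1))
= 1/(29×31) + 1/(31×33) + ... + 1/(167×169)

Partial fractions: 1/((2k-1)(2k+1)) = (1/2)[1/(2k-1) - 1/(2k+1)]
The series telescopes:
= (1/2)[1/29 - 1/169]
= 70/4901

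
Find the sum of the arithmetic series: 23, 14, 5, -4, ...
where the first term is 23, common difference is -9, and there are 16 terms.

Sₙ = n/2 × (first + last)
Last term = a + (n-1)d = 23 + (16-1)×(-9) = -112
S_16 = 16/2 × (23 + (-112))
S_16 = 16/2 × (-89) = -712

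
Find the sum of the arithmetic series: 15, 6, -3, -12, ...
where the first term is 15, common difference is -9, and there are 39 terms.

Sₙ = n/2 × (first + last)
Last term = a + (n-1)d = 15 + (39-1)×(-9) = -327
S_39 = 39/2 × (15 + (-327))
S_39 = 39/2 × (-312) = -6084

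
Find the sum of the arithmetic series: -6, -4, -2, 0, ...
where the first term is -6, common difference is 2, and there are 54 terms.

Sₙ = n/2 × (first + last)
Last term = a + (n-1)d = -6 + (54-1)×2 = 100
S_54 = 54/2 × (-6 + 100)
S_54 = 54/2 × 94 = 2538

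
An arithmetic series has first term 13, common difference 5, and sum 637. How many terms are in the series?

Using S = n/2 × [2a + (n-1)d]
637 = n/2 × [2(13) + (n-1)(5)]
637 = n/2 × [26 + 5n - 5]
1274 = n × [21 + 5n]
5n² + (21)n - 1274 = 0
Discriminant: Δ = (21)² - 4(5)(-1274) = 441 + 25480 = 25921
√Δ = 161
n = [-(21) + √Δ] / (2·5) = (-21 + 161) / 10 = 140 / 10 = 14
(The negative root is discarded since n must be a positive integer.)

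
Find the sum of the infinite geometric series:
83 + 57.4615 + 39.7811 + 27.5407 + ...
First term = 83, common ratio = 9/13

For |r| < 1, S = a / (1 - r)
S = 83 / (1 - (9/13))
S = 83 / (4/13)
S = 1079/4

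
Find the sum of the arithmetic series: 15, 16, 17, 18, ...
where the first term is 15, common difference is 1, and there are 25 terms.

Sₙ = n/2 × (first + last)
Last term = a + (n-1)d = 15 + (25-1)×1 = 39
S_25 = 25/2 × (15 + 39)
S_25 = 25/2 × 54 = 675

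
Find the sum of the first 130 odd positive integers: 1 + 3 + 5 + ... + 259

Sum of first n odd numbers = n²
= 130²
= 16900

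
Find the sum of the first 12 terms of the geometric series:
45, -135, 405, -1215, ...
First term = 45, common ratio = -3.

Sₙ = a(1 - rⁿ) / (1 - r)
S_12 = 45(1 - (-3)^12) / (1 - (-3))
S_12 = 45(1 - 531441) / (4)
S_12 = -5978700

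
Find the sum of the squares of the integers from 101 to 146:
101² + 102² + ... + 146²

Use ∑_{k=1}^{n} k² = n(n+1)(2n+1)/6, then subtract the first 100 terms.
∑_{k=1}^{146} k² = 146×147×293/6 = 1048061
∑_{k=1}^{100} k² = 100×101×201/6 = 338350
∑_{k=101}^{146} k² = 1048061 - 338350 = 709711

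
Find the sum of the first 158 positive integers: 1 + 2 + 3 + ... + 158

Formula: ∑k = n(n+1)/2
= 158×159/2
= 25122/2
= 12561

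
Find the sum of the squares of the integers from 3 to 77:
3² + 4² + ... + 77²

Use ∑_{k=1}^{n} k² = n(n+1)(2n+1)/6, then subtract the first 2 terms.
∑_{k=1}^{77} k² = 77×78×155/6 = 155155
∑_{k=1}^{2} k² = 2×3×5/6 = 5
∑_{k=3}^{77} k² = 155155 - 5 = 155150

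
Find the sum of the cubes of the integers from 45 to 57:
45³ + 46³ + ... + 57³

Use ∑_{k=1}^{n} k³ = [n(n+1)/2]², then subtract the first 44 terms.
∑_{k=1}^{57} k³ = [57×58/2]² = 1653² = 2732409
∑_{k=1}^{44} k³ = [44×45/2]² = 990² = 980100
∑_{k=45}^{57} k³ = 2732409 - 980100 = 1752309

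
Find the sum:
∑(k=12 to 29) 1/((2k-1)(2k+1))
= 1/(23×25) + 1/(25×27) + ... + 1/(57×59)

Partial fractions: 1/((2k-1)(2k+1)) = (1/2)[1/(2k-1) - 1/(2k+1)]
The series telescopes:
= (1/2)[1/23 - 1/59]
= 18/1357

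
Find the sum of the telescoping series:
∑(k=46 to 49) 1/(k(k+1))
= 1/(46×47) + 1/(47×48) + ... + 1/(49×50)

Partial fractions: 1/(k(k+1)) = 1/k - 1/(k+1)
The series telescopes:
= (1/46 - 1/47) + (1/47 - 1/48) + ... + (1/49 - 1/50)
= 1/46 - 1/50
= 1/575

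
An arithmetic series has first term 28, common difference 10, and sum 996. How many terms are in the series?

Using S = n/2 × [2a + (n-1)d]
996 = n/2 × [2(28) + (n-1)(10)]
996 = n/2 × [56 + 10n - 10]
1992 = n × [46 + 10n]
10n² + (46)n - 1992 = 0
Discriminant: Δ = (46)² - 4(10)(-1992) = 2116 + 79680 = 81796
√Δ = 286
n = [-(46) + √Δ] / (2·10) = (-46 + 286) / 20 = 240 / 20 = 12
(The negative root is discarded since n must be a positive integer.)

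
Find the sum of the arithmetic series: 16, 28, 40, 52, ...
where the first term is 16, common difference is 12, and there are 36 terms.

Sₙ = n/2 × (first + last)
Last term = a + (n-1)d = 16 + (36-1)×12 = 436
S_36 = 36/2 × (16 + 436)
S_36 = 36/2 × 452 = 8136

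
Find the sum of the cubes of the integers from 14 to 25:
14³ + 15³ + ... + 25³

Use ∑_{k=1}^{n} k³ = [n(n+1)/2]², then subtract the first 13 terms.
∑_{k=1}^{25} k³ = [25×26/2]² = 325² = 105625
∑_{k=1}^{13} k³ = [13×14/2]² = 91² = 8281
∑_{k=14}^{25} k³ = 105625 - 8281 = 97344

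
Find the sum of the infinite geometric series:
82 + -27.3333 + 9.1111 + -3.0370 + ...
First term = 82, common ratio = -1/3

For |r| < 1, S = a / (1 - r)
S = 82 / (1 - (-1/3))
S = 82 / (4/3)
S = 123/2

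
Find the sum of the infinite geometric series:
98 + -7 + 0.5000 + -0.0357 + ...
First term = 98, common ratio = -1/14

For |r| < 1, S = a / (1 - r)
S = 98 / (1 - (-1/14))
S = 98 / (15/14)
S = 1372/15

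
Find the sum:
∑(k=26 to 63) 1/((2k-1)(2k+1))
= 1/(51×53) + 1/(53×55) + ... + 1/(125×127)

Partial fractions: 1/((2k-1)(2k+1)) = (1/2)[1/(2k-1) - 1/(2k+1)]
The series telescopes:
= (1/2)[1/51 - 1/127]
= 38/6477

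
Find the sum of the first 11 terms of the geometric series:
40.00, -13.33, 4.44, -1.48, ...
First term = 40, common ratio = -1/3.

Sₙ = a(1 - rⁿ) / (1 - r)
S_11 = 40(1 - (-1/3)^11) / (1 - (-1/3))
S_11 = 40(1 - (-1/177147)) / (4/3)
S_11 = 1771480/59049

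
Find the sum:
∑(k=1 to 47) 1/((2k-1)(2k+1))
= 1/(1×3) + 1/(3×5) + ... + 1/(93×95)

Partial fractions: 1/((2k-1)(2k+1)) = (1/2)[1/(2k-1) - 1/(2k+1)]
The series telescopes:
= (1/2)[1/1 - 1/95]
= 47/95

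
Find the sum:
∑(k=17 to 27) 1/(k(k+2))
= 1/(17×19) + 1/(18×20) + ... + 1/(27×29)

Partial fractions: 1/(k(k+2)) = (1/2)[1/k - 1/(k+2)]
Telescoping leaves the first two and last two terms:
= (1/2)[1/17 + 1/18 - 1/28 - 1/29]
= 5489/248472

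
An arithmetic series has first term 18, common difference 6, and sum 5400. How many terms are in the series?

Using S = n/2 × [2a + (n-1)d]
5400 = n/2 × [2(18) + (n-1)(6)]
5400 = n/2 × [36 + 6n - 6]
10800 = n × [30 + 6n]
6n² + (30)n - 10800 = 0
Discriminant: Δ = (30)² - 4(6)(-10800) = 900 + 259200 = 260100
√Δ = 510
n = [-(30) + √Δ] / (2·6) = (-30 + 510) / 12 = 480 / 12 = 40
(The negative root is discarded since n must be a positive integer.)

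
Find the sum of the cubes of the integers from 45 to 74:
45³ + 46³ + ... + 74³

Use ∑_{k=1}^{n} k³ = [n(n+1)/2]², then subtract the first 44 terms.
∑_{k=1}^{74} k³ = [74×75/2]² = 2775² = 7700625
∑_{k=1}^{44} k³ = [44×45/2]² = 990² = 980100
∑_{k=45}^{74} k³ = 7700625 - 980100 = 6720525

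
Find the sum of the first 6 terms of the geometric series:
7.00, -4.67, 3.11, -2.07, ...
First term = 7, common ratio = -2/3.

Sₙ = a(1 - rⁿ) / (1 - r)
S_6 = 7(1 - (-2/3)^6) / (1 - (-2/3))
S_6 = 7(1 - (64/729)) / (5/3)
S_6 = 931/243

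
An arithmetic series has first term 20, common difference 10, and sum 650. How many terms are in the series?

Using S = n/2 × [2a + (n-1)d]
650 = n/2 × [2(20) + (n-1)(10)]
650 = n/2 × [40 + 10n - 10]
1300 = n × [30 + 10n]
10n² + (30)n - 1300 = 0
Discriminant: Δ = (30)² - 4(10)(-1300) = 900 + 52000 = 52900
√Δ = 230
n = [-(30) + √Δ] / (2·10) = (-30 + 230) / 20 = 200 / 20 = 10
(The negative root is discarded since n must be a positive integer.)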